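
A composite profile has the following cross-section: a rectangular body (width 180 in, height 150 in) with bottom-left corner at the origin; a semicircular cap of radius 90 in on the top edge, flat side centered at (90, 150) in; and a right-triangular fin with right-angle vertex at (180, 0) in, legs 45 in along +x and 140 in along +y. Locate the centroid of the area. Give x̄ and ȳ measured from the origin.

rectangular body: A = 180 × 150 = 27000.00, centroid at (90.00, 75.00).
semicircular top: A = ½π·90² = 12723.45, centroid at (90.00, 188.20).
triangular fin: A = ½·45·140 = 3150.00, centroid at (195.00, 46.67).
ΣA = 42873.45 in², ΣAx̄ = 4189360.52 in³, ΣAȳ = 4566517.54 in³.
x̄ = 4189360.52/42873.45 = 97.71 in; ȳ = 4566517.54/42873.45 = 106.51 in.

x̄ = 97.71 in, ȳ = 106.51 in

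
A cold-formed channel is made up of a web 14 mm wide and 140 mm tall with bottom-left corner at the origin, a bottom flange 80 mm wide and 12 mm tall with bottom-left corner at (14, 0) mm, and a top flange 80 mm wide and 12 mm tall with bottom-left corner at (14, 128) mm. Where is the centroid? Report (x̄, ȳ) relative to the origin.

web: A = 14 × 140 = 1960.00, centroid at (7.00, 70.00).
bottom flange: A = 80 × 12 = 960.00, centroid at (54.00, 6.00).
top flange: A = 80 × 12 = 960.00, centroid at (54.00, 134.00).
ΣA = 3880.00 mm²
ΣAx̄ = (1960.00)(7.00) + (960.00)(54.00) + (960.00)(54.00) = 117400.00 mm³
ΣAȳ = (1960.00)(70.00) + (960.00)(6.00) + (960.00)(134.00) = 271600.00 mm³
x̄ = 117400.00 / 3880.00 = 30.26 mm
ȳ = 271600.00 / 3880.00 = 70.00 mm

x̄ = 30.26 mm, ȳ = 70.00 mm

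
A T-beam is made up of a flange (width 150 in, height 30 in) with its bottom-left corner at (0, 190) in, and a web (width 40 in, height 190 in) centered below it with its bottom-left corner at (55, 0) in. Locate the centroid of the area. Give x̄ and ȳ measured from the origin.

x̄ = 75.00 in, ȳ = 135.91 in

Part | A | x̄ᵢ | ȳᵢ | A·x̄ᵢ | A·ȳᵢ
web | 7600.00 | 75.00 | 95.00 | 570000.00 | 722000.00
flange | 4500.00 | 75.00 | 205.00 | 337500.00 | 922500.00
Σ | 12100.00 |  |  | 907500.00 | 1644500.00
x̄ = 907500.00 / 12100.00 = 75.00 in
ȳ = 1644500.00 / 12100.00 = 135.91 in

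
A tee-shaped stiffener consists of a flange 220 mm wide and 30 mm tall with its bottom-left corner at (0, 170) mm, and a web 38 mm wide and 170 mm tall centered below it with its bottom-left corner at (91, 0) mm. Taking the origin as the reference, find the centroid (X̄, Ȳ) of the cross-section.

X̄ = 110.00 mm, Ȳ = 135.54 mm

web: A = 38 × 170 = 6460.00, centroid at (110.00, 85.00).
flange: A = 220 × 30 = 6600.00, centroid at (110.00, 185.00).
ΣA = 13060.00 mm², ΣAX̄ = 1436600.00 mm³, ΣAȲ = 1770100.00 mm³.
X̄ = 1436600.00/13060.00 = 110.00 mm; Ȳ = 1770100.00/13060.00 = 135.54 mm.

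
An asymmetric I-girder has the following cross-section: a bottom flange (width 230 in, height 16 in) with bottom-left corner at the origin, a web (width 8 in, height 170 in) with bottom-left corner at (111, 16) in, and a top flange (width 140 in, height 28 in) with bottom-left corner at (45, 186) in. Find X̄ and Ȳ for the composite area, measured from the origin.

bottom flange: A = 230 × 16 = 3680.00, centroid at (115.00, 8.00).
web: A = 8 × 170 = 1360.00, centroid at (115.00, 101.00).
top flange: A = 140 × 28 = 3920.00, centroid at (115.00, 200.00).
ΣA = 8960.00 in²
ΣAX̄ = (3680.00)(115.00) + (1360.00)(115.00) + (3920.00)(115.00) = 1030400.00 in³
ΣAȲ = (3680.00)(8.00) + (1360.00)(101.00) + (3920.00)(200.00) = 950800.00 in³
X̄ = 1030400.00 / 8960.00 = 115.00 in
Ȳ = 950800.00 / 8960.00 = 106.12 in

X̄ = 115.00 in, Ȳ = 106.12 in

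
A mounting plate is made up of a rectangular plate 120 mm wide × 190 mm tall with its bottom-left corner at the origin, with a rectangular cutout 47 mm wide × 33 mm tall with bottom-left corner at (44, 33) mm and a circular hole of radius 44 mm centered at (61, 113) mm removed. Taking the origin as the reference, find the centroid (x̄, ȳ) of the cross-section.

x̄ = 58.83 mm, ȳ = 92.43 mm

plate: A = 120 × 190 = 22800.00, centroid at (60.00, 95.00).
hole 1: A = −(47 × 33) = -1551.00, centroid at (67.50, 49.50).
hole 2: A = −π·44² = -6082.12, centroid at (61.00, 113.00).
ΣA = 15166.88 mm²
ΣAx̄ = (22800.00)(60.00) + (-1551.00)(67.50) + (-6082.12)(61.00) = 892297.97 mm³
ΣAȳ = (22800.00)(95.00) + (-1551.00)(49.50) + (-6082.12)(113.00) = 1401945.56 mm³
x̄ = 892297.97 / 15166.88 = 58.83 mm
ȳ = 1401945.56 / 15166.88 = 92.43 mm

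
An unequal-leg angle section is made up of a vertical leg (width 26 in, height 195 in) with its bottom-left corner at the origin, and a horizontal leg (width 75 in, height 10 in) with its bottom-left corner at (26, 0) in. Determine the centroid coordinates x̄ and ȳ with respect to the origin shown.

x̄ = 19.51 in, ȳ = 85.58 in

vertical leg: A = 26 × 195 = 5070.00, centroid at (13.00, 97.50).
horizontal leg: A = 75 × 10 = 750.00, centroid at (63.50, 5.00).
ΣA = 5820.00 in²
ΣAx̄ = (5070.00)(13.00) + (750.00)(63.50) = 113535.00 in³
ΣAȳ = (5070.00)(97.50) + (750.00)(5.00) = 498075.00 in³
x̄ = 113535.00 / 5820.00 = 19.51 in
ȳ = 498075.00 / 5820.00 = 85.58 in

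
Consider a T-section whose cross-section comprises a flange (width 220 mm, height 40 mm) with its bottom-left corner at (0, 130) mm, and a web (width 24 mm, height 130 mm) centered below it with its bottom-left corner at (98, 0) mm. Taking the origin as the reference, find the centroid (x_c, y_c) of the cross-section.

web: A = 24 × 130 = 3120.00, centroid at (110.00, 65.00).
flange: A = 220 × 40 = 8800.00, centroid at (110.00, 150.00).
ΣA = 11920.00 mm², ΣAx_c = 1311200.00 mm³, ΣAy_c = 1522800.00 mm³.
x_c = 1311200.00/11920.00 = 110.00 mm; y_c = 1522800.00/11920.00 = 127.75 mm.

x_c = 110.00 mm, y_c = 127.75 mm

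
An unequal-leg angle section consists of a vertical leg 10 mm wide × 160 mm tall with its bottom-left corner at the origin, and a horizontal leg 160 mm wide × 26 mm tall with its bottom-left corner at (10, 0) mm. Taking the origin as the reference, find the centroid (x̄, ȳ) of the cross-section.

x̄ = 66.39 mm, ȳ = 31.61 mm

Part | A | x̄ᵢ | ȳᵢ | A·x̄ᵢ | A·ȳᵢ
vertical leg | 1600.00 | 5.00 | 80.00 | 8000.00 | 128000.00
horizontal leg | 4160.00 | 90.00 | 13.00 | 374400.00 | 54080.00
Σ | 5760.00 |  |  | 382400.00 | 182080.00
x̄ = 382400.00 / 5760.00 = 66.39 mm
ȳ = 182080.00 / 5760.00 = 31.61 mm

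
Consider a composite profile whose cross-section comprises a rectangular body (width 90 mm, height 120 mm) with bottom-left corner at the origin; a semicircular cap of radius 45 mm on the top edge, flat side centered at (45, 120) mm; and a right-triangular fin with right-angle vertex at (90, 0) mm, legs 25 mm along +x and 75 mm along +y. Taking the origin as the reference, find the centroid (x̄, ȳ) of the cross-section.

rectangular body: A = 90 × 120 = 10800.00, centroid at (45.00, 60.00).
semicircular top: A = ½π·45² = 3180.86, centroid at (45.00, 139.10).
triangular fin: A = ½·25·75 = 937.50, centroid at (98.33, 25.00).
ΣA = 14918.36 mm², ΣAx̄ = 721326.32 mm³, ΣAȳ = 1113891.01 mm³.
x̄ = 721326.32/14918.36 = 48.35 mm; ȳ = 1113891.01/14918.36 = 74.67 mm.

x̄ = 48.35 mm, ȳ = 74.67 mm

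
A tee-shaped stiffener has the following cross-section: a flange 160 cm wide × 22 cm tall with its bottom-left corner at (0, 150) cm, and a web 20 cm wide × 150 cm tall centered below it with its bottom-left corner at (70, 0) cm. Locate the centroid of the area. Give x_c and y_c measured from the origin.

x_c = 80.00 cm, y_c = 121.43 cm

web: A = 20 × 150 = 3000.00, centroid at (80.00, 75.00).
flange: A = 160 × 22 = 3520.00, centroid at (80.00, 161.00).
ΣA = 6520.00 cm²
ΣAx_c = (3000.00)(80.00) + (3520.00)(80.00) = 521600.00 cm³
ΣAy_c = (3000.00)(75.00) + (3520.00)(161.00) = 791720.00 cm³
x_c = 521600.00 / 6520.00 = 80.00 cm
y_c = 791720.00 / 6520.00 = 121.43 cm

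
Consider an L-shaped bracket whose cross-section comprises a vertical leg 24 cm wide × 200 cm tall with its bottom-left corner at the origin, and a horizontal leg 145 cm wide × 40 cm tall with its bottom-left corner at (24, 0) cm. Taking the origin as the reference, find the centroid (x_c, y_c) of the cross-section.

Part | A | x̄ᵢ | ȳᵢ | A·x̄ᵢ | A·ȳᵢ
vertical leg | 4800.00 | 12.00 | 100.00 | 57600.00 | 480000.00
horizontal leg | 5800.00 | 96.50 | 20.00 | 559700.00 | 116000.00
Σ | 10600.00 |  |  | 617300.00 | 596000.00
x_c = 617300.00 / 10600.00 = 58.24 cm
y_c = 596000.00 / 10600.00 = 56.23 cm

x_c = 58.24 cm, y_c = 56.23 cm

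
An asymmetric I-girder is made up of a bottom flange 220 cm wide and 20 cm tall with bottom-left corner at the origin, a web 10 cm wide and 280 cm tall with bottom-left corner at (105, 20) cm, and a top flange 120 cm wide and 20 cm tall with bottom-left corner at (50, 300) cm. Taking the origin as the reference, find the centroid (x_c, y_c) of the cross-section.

bottom flange: A = 220 × 20 = 4400.00, centroid at (110.00, 10.00).
web: A = 10 × 280 = 2800.00, centroid at (110.00, 160.00).
top flange: A = 120 × 20 = 2400.00, centroid at (110.00, 310.00).
ΣA = 9600.00 cm²
ΣAx_c = (4400.00)(110.00) + (2800.00)(110.00) + (2400.00)(110.00) = 1056000.00 cm³
ΣAy_c = (4400.00)(10.00) + (2800.00)(160.00) + (2400.00)(310.00) = 1236000.00 cm³
x_c = 1056000.00 / 9600.00 = 110.00 cm
y_c = 1236000.00 / 9600.00 = 128.75 cm

x_c = 110.00 cm, y_c = 128.75 cm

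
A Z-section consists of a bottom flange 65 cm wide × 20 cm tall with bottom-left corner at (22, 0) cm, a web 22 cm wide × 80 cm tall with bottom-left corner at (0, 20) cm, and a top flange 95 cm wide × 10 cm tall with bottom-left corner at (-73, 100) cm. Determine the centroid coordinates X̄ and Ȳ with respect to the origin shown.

X̄ = 16.46 cm, Ȳ = 54.45 cm

Part | A | x̄ᵢ | ȳᵢ | A·x̄ᵢ | A·ȳᵢ
bottom flange | 1300.00 | 54.50 | 10.00 | 70850.00 | 13000.00
web | 1760.00 | 11.00 | 60.00 | 19360.00 | 105600.00
top flange | 950.00 | -25.50 | 105.00 | -24225.00 | 99750.00
Σ | 4010.00 |  |  | 65985.00 | 218350.00
X̄ = 65985.00 / 4010.00 = 16.46 cm
Ȳ = 218350.00 / 4010.00 = 54.45 cm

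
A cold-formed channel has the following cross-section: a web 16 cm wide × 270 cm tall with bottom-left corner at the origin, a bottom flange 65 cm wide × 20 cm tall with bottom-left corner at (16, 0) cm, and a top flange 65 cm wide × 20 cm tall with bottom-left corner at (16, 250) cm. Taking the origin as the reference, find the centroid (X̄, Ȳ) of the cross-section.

X̄ = 23.22 cm, Ȳ = 135.00 cm

web: A = 16 × 270 = 4320.00, centroid at (8.00, 135.00).
bottom flange: A = 65 × 20 = 1300.00, centroid at (48.50, 10.00).
top flange: A = 65 × 20 = 1300.00, centroid at (48.50, 260.00).
ΣA = 6920.00 cm²
ΣAX̄ = (4320.00)(8.00) + (1300.00)(48.50) + (1300.00)(48.50) = 160660.00 cm³
ΣAȲ = (4320.00)(135.00) + (1300.00)(10.00) + (1300.00)(260.00) = 934200.00 cm³
X̄ = 160660.00 / 6920.00 = 23.22 cm
Ȳ = 934200.00 / 6920.00 = 135.00 cm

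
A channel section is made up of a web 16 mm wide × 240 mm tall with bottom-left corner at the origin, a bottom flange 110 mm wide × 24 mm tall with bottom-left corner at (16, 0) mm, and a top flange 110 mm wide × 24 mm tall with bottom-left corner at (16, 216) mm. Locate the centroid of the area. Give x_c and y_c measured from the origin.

x_c = 44.47 mm, y_c = 120.00 mm

Part | A | x̄ᵢ | ȳᵢ | A·x̄ᵢ | A·ȳᵢ
web | 3840.00 | 8.00 | 120.00 | 30720.00 | 460800.00
bottom flange | 2640.00 | 71.00 | 12.00 | 187440.00 | 31680.00
top flange | 2640.00 | 71.00 | 228.00 | 187440.00 | 601920.00
Σ | 9120.00 |  |  | 405600.00 | 1094400.00
x_c = 405600.00 / 9120.00 = 44.47 mm
y_c = 1094400.00 / 9120.00 = 120.00 mm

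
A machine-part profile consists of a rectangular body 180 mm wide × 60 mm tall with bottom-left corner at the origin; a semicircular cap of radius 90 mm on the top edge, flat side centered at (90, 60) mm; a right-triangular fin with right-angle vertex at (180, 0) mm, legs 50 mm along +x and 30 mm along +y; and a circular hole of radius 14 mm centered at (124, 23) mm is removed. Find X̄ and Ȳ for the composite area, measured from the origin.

X̄ = 92.50 mm, Ȳ = 66.23 mm

rectangular body: A = 180 × 60 = 10800.00, centroid at (90.00, 30.00).
semicircular top: A = ½π·90² = 12723.45, centroid at (90.00, 98.20).
triangular fin: A = ½·50·30 = 750.00, centroid at (196.67, 10.00).
hole: A = −π·14² = -615.75, centroid at (124.00, 23.00).
ΣA = 23657.70 mm²
ΣAX̄ = (10800.00)(90.00) + (12723.45)(90.00) + (750.00)(196.67) + (-615.75)(124.00) = 2188257.25 mm³
ΣAȲ = (10800.00)(30.00) + (12723.45)(98.20) + (750.00)(10.00) + (-615.75)(23.00) = 1566744.72 mm³
X̄ = 2188257.25 / 23657.70 = 92.50 mm
Ȳ = 1566744.72 / 23657.70 = 66.23 mm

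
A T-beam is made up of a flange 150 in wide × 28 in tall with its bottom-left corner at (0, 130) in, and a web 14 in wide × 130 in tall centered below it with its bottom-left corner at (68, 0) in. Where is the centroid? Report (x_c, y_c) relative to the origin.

Part | A | x̄ᵢ | ȳᵢ | A·x̄ᵢ | A·ȳᵢ
web | 1820.00 | 75.00 | 65.00 | 136500.00 | 118300.00
flange | 4200.00 | 75.00 | 144.00 | 315000.00 | 604800.00
Σ | 6020.00 |  |  | 451500.00 | 723100.00
x_c = 451500.00 / 6020.00 = 75.00 in
y_c = 723100.00 / 6020.00 = 120.12 in

x_c = 75.00 in, y_c = 120.12 in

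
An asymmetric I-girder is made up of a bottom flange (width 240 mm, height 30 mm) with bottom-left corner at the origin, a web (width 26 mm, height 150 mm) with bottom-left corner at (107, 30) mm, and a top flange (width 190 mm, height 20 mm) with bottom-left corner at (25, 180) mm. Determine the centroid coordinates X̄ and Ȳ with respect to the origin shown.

bottom flange: A = 240 × 30 = 7200.00, centroid at (120.00, 15.00).
web: A = 26 × 150 = 3900.00, centroid at (120.00, 105.00).
top flange: A = 190 × 20 = 3800.00, centroid at (120.00, 190.00).
ΣA = 14900.00 mm²
ΣAX̄ = (7200.00)(120.00) + (3900.00)(120.00) + (3800.00)(120.00) = 1788000.00 mm³
ΣAȲ = (7200.00)(15.00) + (3900.00)(105.00) + (3800.00)(190.00) = 1239500.00 mm³
X̄ = 1788000.00 / 14900.00 = 120.00 mm
Ȳ = 1239500.00 / 14900.00 = 83.19 mm

X̄ = 120.00 mm, Ȳ = 83.19 mm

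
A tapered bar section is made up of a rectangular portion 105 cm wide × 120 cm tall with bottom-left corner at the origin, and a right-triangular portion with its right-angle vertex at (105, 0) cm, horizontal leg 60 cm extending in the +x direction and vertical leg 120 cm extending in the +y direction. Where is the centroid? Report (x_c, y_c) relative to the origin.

rectangular portion: A = 105 × 120 = 12600.00, centroid at (52.50, 60.00).
triangular portion: A = ½·60·120 = 3600.00, centroid at (125.00, 40.00).
ΣA = 16200.00 cm², ΣAx_c = 1111500.00 cm³, ΣAy_c = 900000.00 cm³.
x_c = 1111500.00/16200.00 = 68.61 cm; y_c = 900000.00/16200.00 = 55.56 cm.

x_c = 68.61 cm, y_c = 55.56 cm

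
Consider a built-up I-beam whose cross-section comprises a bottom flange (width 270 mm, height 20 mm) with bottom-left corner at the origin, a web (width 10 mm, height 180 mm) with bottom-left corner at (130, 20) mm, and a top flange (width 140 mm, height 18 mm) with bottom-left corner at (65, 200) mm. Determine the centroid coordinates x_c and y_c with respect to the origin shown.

Part | A | x̄ᵢ | ȳᵢ | A·x̄ᵢ | A·ȳᵢ
bottom flange | 5400.00 | 135.00 | 10.00 | 729000.00 | 54000.00
web | 1800.00 | 135.00 | 110.00 | 243000.00 | 198000.00
top flange | 2520.00 | 135.00 | 209.00 | 340200.00 | 526680.00
Σ | 9720.00 |  |  | 1312200.00 | 778680.00
x_c = 1312200.00 / 9720.00 = 135.00 mm
y_c = 778680.00 / 9720.00 = 80.11 mm

x_c = 135.00 mm, y_c = 80.11 mm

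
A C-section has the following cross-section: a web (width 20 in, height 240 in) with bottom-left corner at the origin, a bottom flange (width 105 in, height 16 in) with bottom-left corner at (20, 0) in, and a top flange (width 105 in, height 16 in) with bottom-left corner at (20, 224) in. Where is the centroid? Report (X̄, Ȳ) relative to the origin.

Part | A | x̄ᵢ | ȳᵢ | A·x̄ᵢ | A·ȳᵢ
web | 4800.00 | 10.00 | 120.00 | 48000.00 | 576000.00
bottom flange | 1680.00 | 72.50 | 8.00 | 121800.00 | 13440.00
top flange | 1680.00 | 72.50 | 232.00 | 121800.00 | 389760.00
Σ | 8160.00 |  |  | 291600.00 | 979200.00
X̄ = 291600.00 / 8160.00 = 35.74 in
Ȳ = 979200.00 / 8160.00 = 120.00 in

X̄ = 35.74 in, Ȳ = 120.00 in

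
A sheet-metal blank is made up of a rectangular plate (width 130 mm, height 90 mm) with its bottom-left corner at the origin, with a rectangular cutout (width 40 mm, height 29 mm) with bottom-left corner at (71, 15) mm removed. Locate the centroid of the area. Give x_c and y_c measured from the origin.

plate: A = 130 × 90 = 11700.00, centroid at (65.00, 45.00).
hole: A = −(40 × 29) = -1160.00, centroid at (91.00, 29.50).
ΣA = 10540.00 mm², ΣAx_c = 654940.00 mm³, ΣAy_c = 492280.00 mm³.
x_c = 654940.00/10540.00 = 62.14 mm; y_c = 492280.00/10540.00 = 46.71 mm.

x_c = 62.14 mm, y_c = 46.71 mm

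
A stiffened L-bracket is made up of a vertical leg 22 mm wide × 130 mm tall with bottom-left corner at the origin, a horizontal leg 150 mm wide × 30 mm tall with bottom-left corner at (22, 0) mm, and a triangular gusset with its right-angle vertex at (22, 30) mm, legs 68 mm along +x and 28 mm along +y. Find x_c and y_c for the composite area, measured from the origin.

x_c = 61.42 mm, y_c = 34.99 mm

vertical leg: A = 22 × 130 = 2860.00, centroid at (11.00, 65.00).
horizontal leg: A = 150 × 30 = 4500.00, centroid at (97.00, 15.00).
gusset: A = ½·68·28 = 952.00, centroid at (44.67, 39.33).
ΣA = 8312.00 mm², ΣAx_c = 510482.67 mm³, ΣAy_c = 290845.33 mm³.
x_c = 510482.67/8312.00 = 61.42 mm; y_c = 290845.33/8312.00 = 34.99 mm.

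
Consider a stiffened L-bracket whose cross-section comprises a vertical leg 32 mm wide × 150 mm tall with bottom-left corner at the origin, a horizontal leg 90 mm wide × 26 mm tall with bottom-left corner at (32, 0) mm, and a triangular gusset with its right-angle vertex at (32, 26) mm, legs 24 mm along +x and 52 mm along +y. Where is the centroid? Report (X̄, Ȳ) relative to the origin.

X̄ = 36.31 mm, Ȳ = 53.77 mm

vertical leg: A = 32 × 150 = 4800.00, centroid at (16.00, 75.00).
horizontal leg: A = 90 × 26 = 2340.00, centroid at (77.00, 13.00).
gusset: A = ½·24·52 = 624.00, centroid at (40.00, 43.33).
ΣA = 7764.00 mm², ΣAX̄ = 281940.00 mm³, ΣAȲ = 417460.00 mm³.
X̄ = 281940.00/7764.00 = 36.31 mm; Ȳ = 417460.00/7764.00 = 53.77 mm.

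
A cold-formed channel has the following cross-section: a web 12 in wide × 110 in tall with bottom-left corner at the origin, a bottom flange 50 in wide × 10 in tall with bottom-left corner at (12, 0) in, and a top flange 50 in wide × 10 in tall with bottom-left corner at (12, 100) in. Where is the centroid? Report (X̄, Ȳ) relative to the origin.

Part | A | x̄ᵢ | ȳᵢ | A·x̄ᵢ | A·ȳᵢ
web | 1320.00 | 6.00 | 55.00 | 7920.00 | 72600.00
bottom flange | 500.00 | 37.00 | 5.00 | 18500.00 | 2500.00
top flange | 500.00 | 37.00 | 105.00 | 18500.00 | 52500.00
Σ | 2320.00 |  |  | 44920.00 | 127600.00
X̄ = 44920.00 / 2320.00 = 19.36 in
Ȳ = 127600.00 / 2320.00 = 55.00 in

X̄ = 19.36 in, Ȳ = 55.00 in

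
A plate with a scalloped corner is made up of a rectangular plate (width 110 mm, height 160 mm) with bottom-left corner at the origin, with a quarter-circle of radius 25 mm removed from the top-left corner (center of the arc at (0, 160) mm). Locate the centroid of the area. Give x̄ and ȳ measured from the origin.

Part | A | x̄ᵢ | ȳᵢ | A·x̄ᵢ | A·ȳᵢ
plate | 17600.00 | 55.00 | 80.00 | 968000.00 | 1408000.00
removed quarter-circle | -490.87 | 10.61 | 149.39 | -5208.33 | -73331.48
Σ | 17109.13 |  |  | 962791.67 | 1334668.52
x̄ = 962791.67 / 17109.13 = 56.27 mm
ȳ = 1334668.52 / 17109.13 = 78.01 mm

x̄ = 56.27 mm, ȳ = 78.01 mm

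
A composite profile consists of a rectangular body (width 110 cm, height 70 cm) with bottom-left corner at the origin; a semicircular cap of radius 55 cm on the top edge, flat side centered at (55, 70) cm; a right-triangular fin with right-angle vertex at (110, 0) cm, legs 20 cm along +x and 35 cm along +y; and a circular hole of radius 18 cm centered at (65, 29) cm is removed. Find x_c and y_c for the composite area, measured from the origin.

Part | A | x̄ᵢ | ȳᵢ | A·x̄ᵢ | A·ȳᵢ
rectangular body | 7700.00 | 55.00 | 35.00 | 423500.00 | 269500.00
semicircular top | 4751.66 | 55.00 | 93.34 | 261341.24 | 443532.79
triangular fin | 350.00 | 116.67 | 11.67 | 40833.33 | 4083.33
hole | -1017.88 | 65.00 | 29.00 | -66161.94 | -29518.40
Σ | 11783.78 |  |  | 659512.63 | 687597.72
x_c = 659512.63 / 11783.78 = 55.97 cm
y_c = 687597.72 / 11783.78 = 58.35 cm

x_c = 55.97 cm, y_c = 58.35 cm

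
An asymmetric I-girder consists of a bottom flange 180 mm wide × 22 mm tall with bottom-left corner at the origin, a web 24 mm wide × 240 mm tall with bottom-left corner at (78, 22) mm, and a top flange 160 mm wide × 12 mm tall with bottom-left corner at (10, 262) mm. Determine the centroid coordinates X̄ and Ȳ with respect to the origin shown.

Part | A | x̄ᵢ | ȳᵢ | A·x̄ᵢ | A·ȳᵢ
bottom flange | 3960.00 | 90.00 | 11.00 | 356400.00 | 43560.00
web | 5760.00 | 90.00 | 142.00 | 518400.00 | 817920.00
top flange | 1920.00 | 90.00 | 268.00 | 172800.00 | 514560.00
Σ | 11640.00 |  |  | 1047600.00 | 1376040.00
X̄ = 1047600.00 / 11640.00 = 90.00 mm
Ȳ = 1376040.00 / 11640.00 = 118.22 mm

X̄ = 90.00 mm, Ȳ = 118.22 mm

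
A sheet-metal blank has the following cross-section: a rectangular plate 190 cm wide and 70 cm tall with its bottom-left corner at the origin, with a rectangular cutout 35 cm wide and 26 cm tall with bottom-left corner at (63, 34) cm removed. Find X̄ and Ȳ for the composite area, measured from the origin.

X̄ = 96.06 cm, Ȳ = 34.12 cm

plate: A = 190 × 70 = 13300.00, centroid at (95.00, 35.00).
hole: A = −(35 × 26) = -910.00, centroid at (80.50, 47.00).
ΣA = 12390.00 cm², ΣAX̄ = 1190245.00 cm³, ΣAȲ = 422730.00 cm³.
X̄ = 1190245.00/12390.00 = 96.06 cm; Ȳ = 422730.00/12390.00 = 34.12 cm.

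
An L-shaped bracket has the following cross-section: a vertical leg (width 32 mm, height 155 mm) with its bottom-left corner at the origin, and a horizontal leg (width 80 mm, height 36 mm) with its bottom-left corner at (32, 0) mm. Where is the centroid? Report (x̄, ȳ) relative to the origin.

vertical leg: A = 32 × 155 = 4960.00, centroid at (16.00, 77.50).
horizontal leg: A = 80 × 36 = 2880.00, centroid at (72.00, 18.00).
ΣA = 7840.00 mm², ΣAx̄ = 286720.00 mm³, ΣAȳ = 436240.00 mm³.
x̄ = 286720.00/7840.00 = 36.57 mm; ȳ = 436240.00/7840.00 = 55.64 mm.

x̄ = 36.57 mm, ȳ = 55.64 mm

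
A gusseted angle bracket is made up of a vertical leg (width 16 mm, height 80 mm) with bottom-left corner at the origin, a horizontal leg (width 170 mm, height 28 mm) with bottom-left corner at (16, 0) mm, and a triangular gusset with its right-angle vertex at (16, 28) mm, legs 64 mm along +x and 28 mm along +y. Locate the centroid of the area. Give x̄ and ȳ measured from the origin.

x̄ = 75.61 mm, ȳ = 21.81 mm

vertical leg: A = 16 × 80 = 1280.00, centroid at (8.00, 40.00).
horizontal leg: A = 170 × 28 = 4760.00, centroid at (101.00, 14.00).
gusset: A = ½·64·28 = 896.00, centroid at (37.33, 37.33).
ΣA = 6936.00 mm²
ΣAx̄ = (1280.00)(8.00) + (4760.00)(101.00) + (896.00)(37.33) = 524450.67 mm³
ΣAȳ = (1280.00)(40.00) + (4760.00)(14.00) + (896.00)(37.33) = 151290.67 mm³
x̄ = 524450.67 / 6936.00 = 75.61 mm
ȳ = 151290.67 / 6936.00 = 21.81 mm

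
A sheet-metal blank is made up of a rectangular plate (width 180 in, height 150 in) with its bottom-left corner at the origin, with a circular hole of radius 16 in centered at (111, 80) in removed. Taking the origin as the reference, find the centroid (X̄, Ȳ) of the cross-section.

X̄ = 89.36 in, Ȳ = 74.85 in

plate: A = 180 × 150 = 27000.00, centroid at (90.00, 75.00).
hole: A = −π·16² = -804.25, centroid at (111.00, 80.00).
ΣA = 26195.75 in²
ΣAX̄ = (27000.00)(90.00) + (-804.25)(111.00) = 2340728.50 in³
ΣAȲ = (27000.00)(75.00) + (-804.25)(80.00) = 1960660.18 in³
X̄ = 2340728.50 / 26195.75 = 89.36 in
Ȳ = 1960660.18 / 26195.75 = 74.85 in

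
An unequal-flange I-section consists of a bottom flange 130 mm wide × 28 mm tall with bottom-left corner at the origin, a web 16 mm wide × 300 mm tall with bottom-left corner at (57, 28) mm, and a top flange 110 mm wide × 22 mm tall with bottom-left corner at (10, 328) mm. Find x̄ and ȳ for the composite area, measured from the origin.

x̄ = 65.00 mm, ȳ = 158.91 mm

bottom flange: A = 130 × 28 = 3640.00, centroid at (65.00, 14.00).
web: A = 16 × 300 = 4800.00, centroid at (65.00, 178.00).
top flange: A = 110 × 22 = 2420.00, centroid at (65.00, 339.00).
ΣA = 10860.00 mm²
ΣAx̄ = (3640.00)(65.00) + (4800.00)(65.00) + (2420.00)(65.00) = 705900.00 mm³
ΣAȳ = (3640.00)(14.00) + (4800.00)(178.00) + (2420.00)(339.00) = 1725740.00 mm³
x̄ = 705900.00 / 10860.00 = 65.00 mm
ȳ = 1725740.00 / 10860.00 = 158.91 mm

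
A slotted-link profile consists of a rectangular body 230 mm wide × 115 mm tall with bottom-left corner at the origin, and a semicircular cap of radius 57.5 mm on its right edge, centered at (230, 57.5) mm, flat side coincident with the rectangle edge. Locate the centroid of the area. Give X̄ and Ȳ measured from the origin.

rectangular body: A = 230 × 115 = 26450.00, centroid at (115.00, 57.50).
semicircular end: A = ½π·57.5² = 5193.45, centroid at (254.40, 57.50).
ΣA = 31643.45 mm², ΣAX̄ = 4362982.02 mm³, ΣAȲ = 1819498.11 mm³.
X̄ = 4362982.02/31643.45 = 137.88 mm; Ȳ = 1819498.11/31643.45 = 57.50 mm.

X̄ = 137.88 mm, Ȳ = 57.50 mm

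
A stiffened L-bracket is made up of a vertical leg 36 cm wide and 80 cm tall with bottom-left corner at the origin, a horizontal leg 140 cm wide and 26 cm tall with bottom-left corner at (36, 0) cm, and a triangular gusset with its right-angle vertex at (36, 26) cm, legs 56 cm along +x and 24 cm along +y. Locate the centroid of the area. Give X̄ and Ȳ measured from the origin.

Part | A | x̄ᵢ | ȳᵢ | A·x̄ᵢ | A·ȳᵢ
vertical leg | 2880.00 | 18.00 | 40.00 | 51840.00 | 115200.00
horizontal leg | 3640.00 | 106.00 | 13.00 | 385840.00 | 47320.00
gusset | 672.00 | 54.67 | 34.00 | 36736.00 | 22848.00
Σ | 7192.00 |  |  | 474416.00 | 185368.00
X̄ = 474416.00 / 7192.00 = 65.96 cm
Ȳ = 185368.00 / 7192.00 = 25.77 cm

X̄ = 65.96 cm, Ȳ = 25.77 cm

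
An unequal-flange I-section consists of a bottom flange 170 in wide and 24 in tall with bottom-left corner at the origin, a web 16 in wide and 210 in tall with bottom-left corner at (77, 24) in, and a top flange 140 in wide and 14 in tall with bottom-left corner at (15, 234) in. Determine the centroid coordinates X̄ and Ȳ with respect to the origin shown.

Part | A | x̄ᵢ | ȳᵢ | A·x̄ᵢ | A·ȳᵢ
bottom flange | 4080.00 | 85.00 | 12.00 | 346800.00 | 48960.00
web | 3360.00 | 85.00 | 129.00 | 285600.00 | 433440.00
top flange | 1960.00 | 85.00 | 241.00 | 166600.00 | 472360.00
Σ | 9400.00 |  |  | 799000.00 | 954760.00
X̄ = 799000.00 / 9400.00 = 85.00 in
Ȳ = 954760.00 / 9400.00 = 101.57 in

X̄ = 85.00 in, Ȳ = 101.57 in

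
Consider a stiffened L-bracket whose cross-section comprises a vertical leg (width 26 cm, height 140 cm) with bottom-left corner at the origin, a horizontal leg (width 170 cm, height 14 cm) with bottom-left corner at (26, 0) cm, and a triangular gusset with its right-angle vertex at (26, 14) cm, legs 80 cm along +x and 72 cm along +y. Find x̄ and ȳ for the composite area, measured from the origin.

x̄ = 52.04 cm, ȳ = 42.80 cm

vertical leg: A = 26 × 140 = 3640.00, centroid at (13.00, 70.00).
horizontal leg: A = 170 × 14 = 2380.00, centroid at (111.00, 7.00).
gusset: A = ½·80·72 = 2880.00, centroid at (52.67, 38.00).
ΣA = 8900.00 cm²
ΣAx̄ = (3640.00)(13.00) + (2380.00)(111.00) + (2880.00)(52.67) = 463180.00 cm³
ΣAȳ = (3640.00)(70.00) + (2380.00)(7.00) + (2880.00)(38.00) = 380900.00 cm³
x̄ = 463180.00 / 8900.00 = 52.04 cm
ȳ = 380900.00 / 8900.00 = 42.80 cm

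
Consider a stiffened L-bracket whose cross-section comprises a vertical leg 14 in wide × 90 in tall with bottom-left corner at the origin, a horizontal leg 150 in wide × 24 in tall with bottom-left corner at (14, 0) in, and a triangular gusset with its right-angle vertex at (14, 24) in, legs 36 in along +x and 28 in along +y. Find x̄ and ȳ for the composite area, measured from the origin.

Part | A | x̄ᵢ | ȳᵢ | A·x̄ᵢ | A·ȳᵢ
vertical leg | 1260.00 | 7.00 | 45.00 | 8820.00 | 56700.00
horizontal leg | 3600.00 | 89.00 | 12.00 | 320400.00 | 43200.00
gusset | 504.00 | 26.00 | 33.33 | 13104.00 | 16800.00
Σ | 5364.00 |  |  | 342324.00 | 116700.00
x̄ = 342324.00 / 5364.00 = 63.82 in
ȳ = 116700.00 / 5364.00 = 21.76 in

x̄ = 63.82 in, ȳ = 21.76 in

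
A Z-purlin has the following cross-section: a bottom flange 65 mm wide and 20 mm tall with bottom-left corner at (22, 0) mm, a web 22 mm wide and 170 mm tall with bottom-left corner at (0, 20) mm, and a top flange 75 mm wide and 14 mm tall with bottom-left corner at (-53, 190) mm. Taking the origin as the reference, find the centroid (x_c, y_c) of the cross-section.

bottom flange: A = 65 × 20 = 1300.00, centroid at (54.50, 10.00).
web: A = 22 × 170 = 3740.00, centroid at (11.00, 105.00).
top flange: A = 75 × 14 = 1050.00, centroid at (-15.50, 197.00).
ΣA = 6090.00 mm², ΣAx_c = 95715.00 mm³, ΣAy_c = 612550.00 mm³.
x_c = 95715.00/6090.00 = 15.72 mm; y_c = 612550.00/6090.00 = 100.58 mm.

x_c = 15.72 mm, y_c = 100.58 mm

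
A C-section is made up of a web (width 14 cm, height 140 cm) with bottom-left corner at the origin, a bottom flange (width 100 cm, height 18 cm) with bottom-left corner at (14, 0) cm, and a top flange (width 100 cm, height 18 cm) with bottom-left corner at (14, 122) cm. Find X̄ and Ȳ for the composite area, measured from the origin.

X̄ = 43.91 cm, Ȳ = 70.00 cm

Part | A | x̄ᵢ | ȳᵢ | A·x̄ᵢ | A·ȳᵢ
web | 1960.00 | 7.00 | 70.00 | 13720.00 | 137200.00
bottom flange | 1800.00 | 64.00 | 9.00 | 115200.00 | 16200.00
top flange | 1800.00 | 64.00 | 131.00 | 115200.00 | 235800.00
Σ | 5560.00 |  |  | 244120.00 | 389200.00
X̄ = 244120.00 / 5560.00 = 43.91 cm
Ȳ = 389200.00 / 5560.00 = 70.00 cm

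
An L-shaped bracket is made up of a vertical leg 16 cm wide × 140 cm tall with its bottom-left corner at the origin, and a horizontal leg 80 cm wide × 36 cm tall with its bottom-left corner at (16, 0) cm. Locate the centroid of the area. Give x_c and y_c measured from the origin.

x_c = 35.00 cm, y_c = 40.75 cm

vertical leg: A = 16 × 140 = 2240.00, centroid at (8.00, 70.00).
horizontal leg: A = 80 × 36 = 2880.00, centroid at (56.00, 18.00).
ΣA = 5120.00 cm², ΣAx_c = 179200.00 cm³, ΣAy_c = 208640.00 cm³.
x_c = 179200.00/5120.00 = 35.00 cm; y_c = 208640.00/5120.00 = 40.75 cm.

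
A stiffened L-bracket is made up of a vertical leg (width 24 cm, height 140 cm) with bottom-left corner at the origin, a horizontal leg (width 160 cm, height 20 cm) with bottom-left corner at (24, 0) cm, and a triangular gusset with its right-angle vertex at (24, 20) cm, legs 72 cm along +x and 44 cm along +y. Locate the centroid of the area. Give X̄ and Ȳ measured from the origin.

X̄ = 55.15 cm, Ȳ = 39.55 cm

Part | A | x̄ᵢ | ȳᵢ | A·x̄ᵢ | A·ȳᵢ
vertical leg | 3360.00 | 12.00 | 70.00 | 40320.00 | 235200.00
horizontal leg | 3200.00 | 104.00 | 10.00 | 332800.00 | 32000.00
gusset | 1584.00 | 48.00 | 34.67 | 76032.00 | 54912.00
Σ | 8144.00 |  |  | 449152.00 | 322112.00
X̄ = 449152.00 / 8144.00 = 55.15 cm
Ȳ = 322112.00 / 8144.00 = 39.55 cm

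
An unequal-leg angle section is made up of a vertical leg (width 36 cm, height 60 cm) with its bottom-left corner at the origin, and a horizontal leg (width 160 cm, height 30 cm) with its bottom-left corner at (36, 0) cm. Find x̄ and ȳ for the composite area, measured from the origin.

x̄ = 85.59 cm, ȳ = 19.66 cm

Part | A | x̄ᵢ | ȳᵢ | A·x̄ᵢ | A·ȳᵢ
vertical leg | 2160.00 | 18.00 | 30.00 | 38880.00 | 64800.00
horizontal leg | 4800.00 | 116.00 | 15.00 | 556800.00 | 72000.00
Σ | 6960.00 |  |  | 595680.00 | 136800.00
x̄ = 595680.00 / 6960.00 = 85.59 cm
ȳ = 136800.00 / 6960.00 = 19.66 cm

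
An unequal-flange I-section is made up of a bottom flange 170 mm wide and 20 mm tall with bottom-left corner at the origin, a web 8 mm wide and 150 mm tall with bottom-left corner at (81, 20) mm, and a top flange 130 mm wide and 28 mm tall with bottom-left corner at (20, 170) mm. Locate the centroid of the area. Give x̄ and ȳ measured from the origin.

bottom flange: A = 170 × 20 = 3400.00, centroid at (85.00, 10.00).
web: A = 8 × 150 = 1200.00, centroid at (85.00, 95.00).
top flange: A = 130 × 28 = 3640.00, centroid at (85.00, 184.00).
ΣA = 8240.00 mm²
ΣAx̄ = (3400.00)(85.00) + (1200.00)(85.00) + (3640.00)(85.00) = 700400.00 mm³
ΣAȳ = (3400.00)(10.00) + (1200.00)(95.00) + (3640.00)(184.00) = 817760.00 mm³
x̄ = 700400.00 / 8240.00 = 85.00 mm
ȳ = 817760.00 / 8240.00 = 99.24 mm

x̄ = 85.00 mm, ȳ = 99.24 mm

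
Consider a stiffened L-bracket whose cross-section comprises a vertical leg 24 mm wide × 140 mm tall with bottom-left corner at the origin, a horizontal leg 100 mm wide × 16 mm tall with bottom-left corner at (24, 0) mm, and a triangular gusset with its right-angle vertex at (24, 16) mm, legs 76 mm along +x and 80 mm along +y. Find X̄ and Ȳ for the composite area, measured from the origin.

vertical leg: A = 24 × 140 = 3360.00, centroid at (12.00, 70.00).
horizontal leg: A = 100 × 16 = 1600.00, centroid at (74.00, 8.00).
gusset: A = ½·76·80 = 3040.00, centroid at (49.33, 42.67).
ΣA = 8000.00 mm²
ΣAX̄ = (3360.00)(12.00) + (1600.00)(74.00) + (3040.00)(49.33) = 308693.33 mm³
ΣAȲ = (3360.00)(70.00) + (1600.00)(8.00) + (3040.00)(42.67) = 377706.67 mm³
X̄ = 308693.33 / 8000.00 = 38.59 mm
Ȳ = 377706.67 / 8000.00 = 47.21 mm

X̄ = 38.59 mm, Ȳ = 47.21 mm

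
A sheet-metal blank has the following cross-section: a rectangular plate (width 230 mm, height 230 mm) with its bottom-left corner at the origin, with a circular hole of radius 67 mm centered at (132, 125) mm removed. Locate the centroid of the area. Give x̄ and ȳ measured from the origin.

x̄ = 108.82 mm, ȳ = 111.37 mm

Part | A | x̄ᵢ | ȳᵢ | A·x̄ᵢ | A·ȳᵢ
plate | 52900.00 | 115.00 | 115.00 | 6083500.00 | 6083500.00
hole | -14102.61 | 132.00 | 125.00 | -1861544.44 | -1762826.18
Σ | 38797.39 |  |  | 4221955.56 | 4320673.82
x̄ = 4221955.56 / 38797.39 = 108.82 mm
ȳ = 4320673.82 / 38797.39 = 111.37 mm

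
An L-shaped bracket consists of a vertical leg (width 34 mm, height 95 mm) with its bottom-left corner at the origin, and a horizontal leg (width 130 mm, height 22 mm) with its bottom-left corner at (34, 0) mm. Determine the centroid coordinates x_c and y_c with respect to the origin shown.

Part | A | x̄ᵢ | ȳᵢ | A·x̄ᵢ | A·ȳᵢ
vertical leg | 3230.00 | 17.00 | 47.50 | 54910.00 | 153425.00
horizontal leg | 2860.00 | 99.00 | 11.00 | 283140.00 | 31460.00
Σ | 6090.00 |  |  | 338050.00 | 184885.00
x_c = 338050.00 / 6090.00 = 55.51 mm
y_c = 184885.00 / 6090.00 = 30.36 mm

x_c = 55.51 mm, y_c = 30.36 mm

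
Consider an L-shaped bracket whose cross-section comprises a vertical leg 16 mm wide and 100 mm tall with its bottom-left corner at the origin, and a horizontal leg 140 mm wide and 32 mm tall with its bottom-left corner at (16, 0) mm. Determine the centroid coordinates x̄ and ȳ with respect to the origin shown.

x̄ = 65.47 mm, ȳ = 24.95 mm

vertical leg: A = 16 × 100 = 1600.00, centroid at (8.00, 50.00).
horizontal leg: A = 140 × 32 = 4480.00, centroid at (86.00, 16.00).
ΣA = 6080.00 mm²
ΣAx̄ = (1600.00)(8.00) + (4480.00)(86.00) = 398080.00 mm³
ΣAȳ = (1600.00)(50.00) + (4480.00)(16.00) = 151680.00 mm³
x̄ = 398080.00 / 6080.00 = 65.47 mm
ȳ = 151680.00 / 6080.00 = 24.95 mm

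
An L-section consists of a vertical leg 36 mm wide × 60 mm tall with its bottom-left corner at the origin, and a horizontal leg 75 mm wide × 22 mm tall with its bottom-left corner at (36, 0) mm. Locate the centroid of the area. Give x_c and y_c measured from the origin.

x_c = 42.04 mm, y_c = 21.77 mm

Part | A | x̄ᵢ | ȳᵢ | A·x̄ᵢ | A·ȳᵢ
vertical leg | 2160.00 | 18.00 | 30.00 | 38880.00 | 64800.00
horizontal leg | 1650.00 | 73.50 | 11.00 | 121275.00 | 18150.00
Σ | 3810.00 |  |  | 160155.00 | 82950.00
x_c = 160155.00 / 3810.00 = 42.04 mm
y_c = 82950.00 / 3810.00 = 21.77 mm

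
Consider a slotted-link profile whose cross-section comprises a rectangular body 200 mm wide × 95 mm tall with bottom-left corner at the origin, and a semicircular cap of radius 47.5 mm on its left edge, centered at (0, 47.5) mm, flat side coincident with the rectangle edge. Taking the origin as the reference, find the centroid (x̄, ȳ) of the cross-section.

rectangular body: A = 200 × 95 = 19000.00, centroid at (100.00, 47.50).
semicircular end: A = ½π·47.5² = 3544.11, centroid at (-20.16, 47.50).
ΣA = 22544.11 mm², ΣAx̄ = 1828552.08 mm³, ΣAȳ = 1070845.19 mm³.
x̄ = 1828552.08/22544.11 = 81.11 mm; ȳ = 1070845.19/22544.11 = 47.50 mm.

x̄ = 81.11 mm, ȳ = 47.50 mm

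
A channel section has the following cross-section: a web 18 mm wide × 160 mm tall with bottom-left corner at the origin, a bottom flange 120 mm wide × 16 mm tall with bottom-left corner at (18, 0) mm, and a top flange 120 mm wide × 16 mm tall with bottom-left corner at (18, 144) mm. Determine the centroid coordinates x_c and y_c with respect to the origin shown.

Part | A | x̄ᵢ | ȳᵢ | A·x̄ᵢ | A·ȳᵢ
web | 2880.00 | 9.00 | 80.00 | 25920.00 | 230400.00
bottom flange | 1920.00 | 78.00 | 8.00 | 149760.00 | 15360.00
top flange | 1920.00 | 78.00 | 152.00 | 149760.00 | 291840.00
Σ | 6720.00 |  |  | 325440.00 | 537600.00
x_c = 325440.00 / 6720.00 = 48.43 mm
y_c = 537600.00 / 6720.00 = 80.00 mm

x_c = 48.43 mm, y_c = 80.00 mm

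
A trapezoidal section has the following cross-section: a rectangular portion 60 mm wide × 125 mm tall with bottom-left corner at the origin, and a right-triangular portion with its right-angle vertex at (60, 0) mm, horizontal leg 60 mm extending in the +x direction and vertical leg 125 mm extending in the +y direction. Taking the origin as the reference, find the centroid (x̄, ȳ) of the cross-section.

x̄ = 46.67 mm, ȳ = 55.56 mm

rectangular portion: A = 60 × 125 = 7500.00, centroid at (30.00, 62.50).
triangular portion: A = ½·60·125 = 3750.00, centroid at (80.00, 41.67).
ΣA = 11250.00 mm², ΣAx̄ = 525000.00 mm³, ΣAȳ = 625000.00 mm³.
x̄ = 525000.00/11250.00 = 46.67 mm; ȳ = 625000.00/11250.00 = 55.56 mm.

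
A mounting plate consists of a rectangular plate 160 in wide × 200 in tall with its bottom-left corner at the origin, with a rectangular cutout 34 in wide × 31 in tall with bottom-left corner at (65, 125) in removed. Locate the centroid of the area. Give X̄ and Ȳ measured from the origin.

X̄ = 79.93 in, Ȳ = 98.62 in

plate: A = 160 × 200 = 32000.00, centroid at (80.00, 100.00).
hole: A = −(34 × 31) = -1054.00, centroid at (82.00, 140.50).
ΣA = 30946.00 in², ΣAX̄ = 2473572.00 in³, ΣAȲ = 3051913.00 in³.
X̄ = 2473572.00/30946.00 = 79.93 in; Ȳ = 3051913.00/30946.00 = 98.62 in.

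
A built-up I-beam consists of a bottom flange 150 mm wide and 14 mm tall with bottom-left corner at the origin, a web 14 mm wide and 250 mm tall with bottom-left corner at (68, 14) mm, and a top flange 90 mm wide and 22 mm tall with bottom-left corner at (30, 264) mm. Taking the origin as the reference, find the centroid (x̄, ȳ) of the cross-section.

Part | A | x̄ᵢ | ȳᵢ | A·x̄ᵢ | A·ȳᵢ
bottom flange | 2100.00 | 75.00 | 7.00 | 157500.00 | 14700.00
web | 3500.00 | 75.00 | 139.00 | 262500.00 | 486500.00
top flange | 1980.00 | 75.00 | 275.00 | 148500.00 | 544500.00
Σ | 7580.00 |  |  | 568500.00 | 1045700.00
x̄ = 568500.00 / 7580.00 = 75.00 mm
ȳ = 1045700.00 / 7580.00 = 137.96 mm

x̄ = 75.00 mm, ȳ = 137.96 mm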